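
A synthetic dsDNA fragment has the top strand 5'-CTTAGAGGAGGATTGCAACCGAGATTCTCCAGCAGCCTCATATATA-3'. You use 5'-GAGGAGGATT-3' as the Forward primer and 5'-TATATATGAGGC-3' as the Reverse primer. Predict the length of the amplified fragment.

42 bp

Forward primer GAGGAGGATT is found on the top strand at positions 5–14.
The reverse primer's reverse complement is GCCTCATATATA, which matches the template at positions 35–46.
Amplicon spans positions 5–46: 42 bp.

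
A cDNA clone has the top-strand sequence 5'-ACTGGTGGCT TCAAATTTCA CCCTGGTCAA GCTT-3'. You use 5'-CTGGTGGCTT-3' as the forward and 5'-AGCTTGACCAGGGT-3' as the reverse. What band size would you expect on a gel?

The forward primer matches the template at positions 2–11.
Reverse complement of the reverse primer: ACCCTGGTCAAGCT. This occurs on the top strand at positions 20–33.
The product runs from position 2 to position 33, so its length is 33 − 2 + 1 = 32 bp.

32 bp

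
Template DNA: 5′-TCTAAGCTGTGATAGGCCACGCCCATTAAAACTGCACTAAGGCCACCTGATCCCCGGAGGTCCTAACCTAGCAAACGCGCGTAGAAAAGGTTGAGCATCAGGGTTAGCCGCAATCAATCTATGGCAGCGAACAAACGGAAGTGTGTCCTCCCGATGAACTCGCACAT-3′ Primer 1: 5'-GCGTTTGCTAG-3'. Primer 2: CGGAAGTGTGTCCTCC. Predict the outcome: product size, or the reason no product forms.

Primer 1 (GCGTTTGCTAG) has reverse complement CTAGCAAACGC, which matches the top strand at positions 68–78; primer 1 anneals to the top strand there with its 3' end pointing upstream toward position 68.
Primer 2 (CGGAAGTGTGTCCTCC) matches the top strand directly at positions 136–151; it anneals to the bottom strand with its 3' end pointing downstream toward position 151.
The 3' ends diverge (primer 1 extends toward position 1, primer 2 toward position 167), so the primers never converge on a shared product.

No product — the primers' 3' ends point away from each other.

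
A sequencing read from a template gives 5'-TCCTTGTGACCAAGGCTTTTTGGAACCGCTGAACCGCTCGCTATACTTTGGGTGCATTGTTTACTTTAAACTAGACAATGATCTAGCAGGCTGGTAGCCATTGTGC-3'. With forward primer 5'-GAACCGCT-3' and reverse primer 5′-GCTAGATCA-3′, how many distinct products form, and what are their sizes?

The forward primer GAACCGCT matches the top strand at positions 23–30, 31–38.
The reverse primer's reverse complement is TGATCTAGC, matching at positions 79–87.
Each forward site pairs with the reverse site to give a product ending at position 87: sizes 65, 57 bp.

Two products: 65 bp, 57 bp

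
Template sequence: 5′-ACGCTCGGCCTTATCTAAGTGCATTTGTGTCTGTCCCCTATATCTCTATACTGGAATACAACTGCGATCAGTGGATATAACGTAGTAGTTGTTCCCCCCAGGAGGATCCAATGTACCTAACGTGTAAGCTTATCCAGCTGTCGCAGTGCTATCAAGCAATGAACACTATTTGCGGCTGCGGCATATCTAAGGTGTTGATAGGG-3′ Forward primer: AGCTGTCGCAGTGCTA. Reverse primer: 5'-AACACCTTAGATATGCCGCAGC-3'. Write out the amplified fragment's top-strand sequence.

5'-AGCTGTCGCAGTGCTATCAAGCAATGAACACTATTTGCGGCTGCGGCATATCTAAGGTGTT-3'

Scanning the template, AGCTGTCGCAGTGCTA occurs at positions 136–151; this primer anneals to the bottom strand there with its 3' end pointing downstream.
Reverse complement of the reverse primer: GCTGCGGCATATCTAAGGTGTT. This occurs on the top strand at positions 175–196.
The product is the template from position 136 through 196 (61 bp).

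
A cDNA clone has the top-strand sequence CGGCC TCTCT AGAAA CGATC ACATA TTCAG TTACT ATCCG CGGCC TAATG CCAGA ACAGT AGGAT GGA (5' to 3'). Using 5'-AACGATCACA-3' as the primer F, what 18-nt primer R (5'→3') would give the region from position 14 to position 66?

The product's 3' end on the top strand is position 66.
The reverse primer anneals to the top strand over positions 49–66, i.e. to TGCCAGAACAGTAGGATG.
Its sequence written 5'→3' is the reverse complement: CATCCTACTGTTCTGGCA.

5'-CATCCTACTGTTCTGGCA-3'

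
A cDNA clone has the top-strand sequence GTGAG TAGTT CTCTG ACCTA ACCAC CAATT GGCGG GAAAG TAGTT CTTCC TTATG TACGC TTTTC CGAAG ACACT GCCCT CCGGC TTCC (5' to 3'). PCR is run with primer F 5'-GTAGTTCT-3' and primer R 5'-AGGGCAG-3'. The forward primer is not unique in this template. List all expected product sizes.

The forward primer GTAGTTCT matches the top strand at positions 5–12, 40–47.
The reverse primer's reverse complement is CTGCCCT, matching at positions 74–80.
Each forward site pairs with the reverse site to give a product ending at position 80: sizes 76, 41 bp.

76 bp, 41 bp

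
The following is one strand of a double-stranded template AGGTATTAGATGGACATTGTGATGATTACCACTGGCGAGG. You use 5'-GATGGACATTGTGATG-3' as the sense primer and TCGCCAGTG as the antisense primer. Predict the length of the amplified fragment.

30 bp

The forward primer matches the template at positions 9–24.
Taking the reverse complement of TCGCCAGTG gives CACTGGCGA, found at positions 30–38 on the template; the primer anneals here to the top strand with its 3' end pointing upstream.
Amplicon spans positions 9–38: 30 bp.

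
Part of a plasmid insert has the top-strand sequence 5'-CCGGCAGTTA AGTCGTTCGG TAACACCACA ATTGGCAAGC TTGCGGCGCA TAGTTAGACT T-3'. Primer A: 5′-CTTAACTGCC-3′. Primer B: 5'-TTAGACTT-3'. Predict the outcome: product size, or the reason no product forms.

Primer A (CTTAACTGCC) has reverse complement GGCAGTTAAG, which matches the top strand at positions 3–12; primer A anneals to the top strand there with its 3' end pointing upstream toward position 3.
Primer B (TTAGACTT) matches the top strand directly at positions 54–61; it anneals to the bottom strand with its 3' end pointing downstream toward position 61.
The 3' ends diverge (primer A extends toward position 1, primer B toward position 61), so the primers never converge on a shared product.

No product — the primers' 3' ends point away from each other.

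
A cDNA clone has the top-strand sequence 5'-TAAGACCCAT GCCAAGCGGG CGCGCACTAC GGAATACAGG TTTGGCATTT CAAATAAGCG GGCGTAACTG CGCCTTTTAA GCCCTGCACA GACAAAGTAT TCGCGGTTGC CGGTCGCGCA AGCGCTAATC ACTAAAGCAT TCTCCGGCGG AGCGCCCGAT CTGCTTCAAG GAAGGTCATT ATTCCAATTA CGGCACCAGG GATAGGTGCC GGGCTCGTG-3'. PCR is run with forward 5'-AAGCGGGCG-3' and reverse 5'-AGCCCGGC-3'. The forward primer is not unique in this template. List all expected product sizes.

The forward primer AAGCGGGCG matches the top strand at positions 14–22, 56–64.
The reverse primer's reverse complement is GCCGGGCT, matching at positions 208–215.
Each forward site pairs with the reverse site to give a product ending at position 215: sizes 202, 160 bp.

202 bp, 160 bp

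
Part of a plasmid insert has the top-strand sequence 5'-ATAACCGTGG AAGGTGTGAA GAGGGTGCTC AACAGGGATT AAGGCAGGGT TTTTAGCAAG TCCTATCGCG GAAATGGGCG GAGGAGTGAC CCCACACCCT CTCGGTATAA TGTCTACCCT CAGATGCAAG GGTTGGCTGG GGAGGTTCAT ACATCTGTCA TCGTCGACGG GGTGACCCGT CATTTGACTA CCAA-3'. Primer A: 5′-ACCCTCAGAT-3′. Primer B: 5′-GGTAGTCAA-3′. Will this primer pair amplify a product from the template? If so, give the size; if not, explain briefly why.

Yes — a 77 bp product.

Primer A (ACCCTCAGAT) matches the top strand at positions 116–125; it acts as a forward primer.
Primer B's reverse complement is TTGACTACC, matching the top strand at positions 184–192; it acts as a reverse primer.
The 3' ends face each other across positions 116–192, giving a 77 bp product.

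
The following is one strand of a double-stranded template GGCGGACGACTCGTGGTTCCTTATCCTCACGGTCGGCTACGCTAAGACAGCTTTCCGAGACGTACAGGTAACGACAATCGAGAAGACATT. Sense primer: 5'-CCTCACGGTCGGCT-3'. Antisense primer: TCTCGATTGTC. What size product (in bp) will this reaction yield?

Scanning the template, CCTCACGGTCGGCT occurs at positions 25–38; this primer anneals to the bottom strand there with its 3' end pointing downstream.
Reverse complement of the reverse primer: GACAATCGAGA. This occurs on the top strand at positions 73–83.
Amplicon spans positions 25–83: 59 bp.

59 bp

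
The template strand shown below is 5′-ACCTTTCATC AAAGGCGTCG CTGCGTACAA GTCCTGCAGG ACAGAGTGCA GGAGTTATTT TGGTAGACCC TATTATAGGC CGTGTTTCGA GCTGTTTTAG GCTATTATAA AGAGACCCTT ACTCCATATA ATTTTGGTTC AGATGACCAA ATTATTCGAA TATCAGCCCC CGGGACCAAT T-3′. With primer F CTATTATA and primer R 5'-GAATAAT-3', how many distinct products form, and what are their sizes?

The forward primer CTATTATA matches the top strand at positions 70–77, 102–109.
The reverse primer's reverse complement is ATTATTC, matching at positions 151–157.
Each forward site pairs with the reverse site to give a product ending at position 157: sizes 88, 56 bp.

Two products: 88 bp, 56 bp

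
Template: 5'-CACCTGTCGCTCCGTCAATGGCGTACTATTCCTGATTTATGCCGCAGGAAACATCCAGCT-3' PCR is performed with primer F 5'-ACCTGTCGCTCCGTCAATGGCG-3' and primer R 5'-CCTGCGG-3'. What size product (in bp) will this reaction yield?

Scanning the template, ACCTGTCGCTCCGTCAATGGCG occurs at positions 2–23; this primer anneals to the bottom strand there with its 3' end pointing downstream.
Taking the reverse complement of CCTGCGG gives CCGCAGG, found at positions 42–48 on the template; the primer anneals here to the top strand with its 3' end pointing upstream.
Product length = (reverse-primer end) − (forward-primer start) + 1 = 48 − 2 + 1 = 47 bp.

47 bp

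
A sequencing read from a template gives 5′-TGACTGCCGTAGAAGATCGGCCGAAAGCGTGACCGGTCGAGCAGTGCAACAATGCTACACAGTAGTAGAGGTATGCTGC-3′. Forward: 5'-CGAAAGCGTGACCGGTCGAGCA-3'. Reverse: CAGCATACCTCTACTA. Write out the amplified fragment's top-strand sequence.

Scanning the template, CGAAAGCGTGACCGGTCGAGCA occurs at positions 22–43; this primer anneals to the bottom strand there with its 3' end pointing downstream.
Taking the reverse complement of CAGCATACCTCTACTA gives TAGTAGAGGTATGCTG, found at positions 63–78 on the template; the primer anneals here to the top strand with its 3' end pointing upstream.
The product is the template from position 22 through 78 (57 bp).

5'-CGAAAGCGTGACCGGTCGAGCAGTGCAACAATGCTACACAGTAGTAGAGGTATGCTG-3'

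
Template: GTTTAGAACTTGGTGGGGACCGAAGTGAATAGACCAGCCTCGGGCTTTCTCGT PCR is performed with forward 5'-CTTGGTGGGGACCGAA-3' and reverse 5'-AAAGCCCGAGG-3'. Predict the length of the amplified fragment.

40 bp

The forward primer matches the template at positions 9–24.
Reverse complement of the reverse primer: CCTCGGGCTTT. This occurs on the top strand at positions 38–48.
The product runs from position 9 to position 48, so its length is 48 − 9 + 1 = 40 bp.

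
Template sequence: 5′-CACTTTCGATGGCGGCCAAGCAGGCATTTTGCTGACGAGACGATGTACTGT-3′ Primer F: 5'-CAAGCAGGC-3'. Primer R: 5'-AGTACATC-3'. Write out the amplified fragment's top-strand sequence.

5'-CAAGCAGGCATTTTGCTGACGAGACGATGTACT-3'

The forward primer matches the template at positions 17–25.
Reverse complement of the reverse primer: GATGTACT. This occurs on the top strand at positions 42–49.
The product is the template from position 17 through 49 (33 bp).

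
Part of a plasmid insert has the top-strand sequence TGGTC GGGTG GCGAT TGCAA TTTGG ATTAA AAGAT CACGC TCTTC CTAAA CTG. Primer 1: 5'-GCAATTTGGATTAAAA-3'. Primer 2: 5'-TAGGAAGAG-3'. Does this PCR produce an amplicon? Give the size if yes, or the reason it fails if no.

Primer 1 (GCAATTTGGATTAAAA) matches the top strand at positions 17–32; it acts as a forward primer.
Primer 2's reverse complement is CTCTTCCTA, matching the top strand at positions 40–48; it acts as a reverse primer.
The 3' ends face each other across positions 17–48, giving a 32 bp product.

Yes — a 32 bp product.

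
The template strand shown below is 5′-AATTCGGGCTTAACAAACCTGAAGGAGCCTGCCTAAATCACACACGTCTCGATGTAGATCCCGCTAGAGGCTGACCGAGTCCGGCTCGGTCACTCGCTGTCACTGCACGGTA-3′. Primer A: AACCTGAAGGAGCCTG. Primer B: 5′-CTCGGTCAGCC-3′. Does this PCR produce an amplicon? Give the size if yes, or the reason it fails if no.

Yes — a 64 bp product.

Primer A (AACCTGAAGGAGCCTG) matches the top strand at positions 16–31; it acts as a forward primer.
Primer B's reverse complement is GGCTGACCGAG, matching the top strand at positions 69–79; it acts as a reverse primer.
The 3' ends face each other across positions 16–79, giving a 64 bp product.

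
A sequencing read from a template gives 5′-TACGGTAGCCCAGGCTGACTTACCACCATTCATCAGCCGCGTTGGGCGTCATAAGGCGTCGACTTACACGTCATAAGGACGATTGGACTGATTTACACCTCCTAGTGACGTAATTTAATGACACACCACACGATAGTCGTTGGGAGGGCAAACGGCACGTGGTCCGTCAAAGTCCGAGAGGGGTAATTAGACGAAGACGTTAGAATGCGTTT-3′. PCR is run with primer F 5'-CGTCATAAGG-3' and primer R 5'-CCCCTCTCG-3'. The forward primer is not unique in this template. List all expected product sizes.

The forward primer CGTCATAAGG matches the top strand at positions 47–56, 69–78.
The reverse primer's reverse complement is CGAGAGGGG, matching at positions 175–183.
Each forward site pairs with the reverse site to give a product ending at position 183: sizes 137, 115 bp.

137 bp, 115 bp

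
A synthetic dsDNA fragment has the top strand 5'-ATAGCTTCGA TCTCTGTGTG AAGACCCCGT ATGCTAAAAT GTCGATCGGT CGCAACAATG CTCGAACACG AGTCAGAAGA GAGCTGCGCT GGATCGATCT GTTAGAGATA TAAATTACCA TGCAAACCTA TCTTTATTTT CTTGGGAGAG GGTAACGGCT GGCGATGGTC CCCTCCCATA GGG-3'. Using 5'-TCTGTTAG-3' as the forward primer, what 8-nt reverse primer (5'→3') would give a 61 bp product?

The forward primer binds at positions 98–105, so a 61 bp product ends at position 98 + 61 − 1 = 158.
The reverse primer anneals to the top strand over positions 151–158, i.e. to GGTAACGG.
Its sequence written 5'→3' is the reverse complement: CCGTTACC.

5'-CCGTTACC-3'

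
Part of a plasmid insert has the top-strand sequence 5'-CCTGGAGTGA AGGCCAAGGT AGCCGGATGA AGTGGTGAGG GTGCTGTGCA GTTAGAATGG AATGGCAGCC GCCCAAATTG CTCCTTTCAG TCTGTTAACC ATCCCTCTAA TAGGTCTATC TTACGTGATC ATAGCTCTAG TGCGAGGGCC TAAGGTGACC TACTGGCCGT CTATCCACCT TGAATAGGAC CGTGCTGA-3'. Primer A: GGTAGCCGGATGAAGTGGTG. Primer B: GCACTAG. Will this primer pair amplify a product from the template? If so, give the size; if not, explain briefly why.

Primer A (GGTAGCCGGATGAAGTGGTG) matches the top strand at positions 18–37; it acts as a forward primer.
Primer B's reverse complement is CTAGTGC, matching the top strand at positions 137–143; it acts as a reverse primer.
The 3' ends face each other across positions 18–143, giving a 126 bp product.

Yes — a 126 bp product.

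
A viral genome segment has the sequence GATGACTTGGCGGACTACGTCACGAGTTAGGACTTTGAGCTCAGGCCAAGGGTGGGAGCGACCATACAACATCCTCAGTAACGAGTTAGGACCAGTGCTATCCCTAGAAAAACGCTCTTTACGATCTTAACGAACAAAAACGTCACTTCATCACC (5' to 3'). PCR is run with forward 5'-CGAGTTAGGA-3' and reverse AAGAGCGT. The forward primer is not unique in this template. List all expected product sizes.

The forward primer CGAGTTAGGA matches the top strand at positions 23–32, 82–91.
The reverse primer's reverse complement is ACGCTCTT, matching at positions 112–119.
Each forward site pairs with the reverse site to give a product ending at position 119: sizes 97, 38 bp.

97 bp, 38 bp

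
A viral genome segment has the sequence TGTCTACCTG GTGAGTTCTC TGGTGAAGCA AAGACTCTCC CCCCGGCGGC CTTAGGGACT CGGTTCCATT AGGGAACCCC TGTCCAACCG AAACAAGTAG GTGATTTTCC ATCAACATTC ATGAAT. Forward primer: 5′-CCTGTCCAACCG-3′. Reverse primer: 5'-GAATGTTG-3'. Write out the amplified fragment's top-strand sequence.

5'-CCTGTCCAACCGAAACAAGTAGGTGATTTTCCATCAACATTC-3'

Scanning the template, CCTGTCCAACCG occurs at positions 79–90; this primer anneals to the bottom strand there with its 3' end pointing downstream.
Taking the reverse complement of GAATGTTG gives CAACATTC, found at positions 113–120 on the template; the primer anneals here to the top strand with its 3' end pointing upstream.
The product is the template from position 79 through 120 (42 bp).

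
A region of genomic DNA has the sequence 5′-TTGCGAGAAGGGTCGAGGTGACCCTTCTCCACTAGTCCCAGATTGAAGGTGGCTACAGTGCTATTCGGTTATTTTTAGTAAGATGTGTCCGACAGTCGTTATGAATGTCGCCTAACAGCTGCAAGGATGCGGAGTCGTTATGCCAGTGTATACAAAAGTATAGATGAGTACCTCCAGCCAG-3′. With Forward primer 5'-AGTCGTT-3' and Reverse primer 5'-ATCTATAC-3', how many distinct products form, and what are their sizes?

The forward primer AGTCGTT matches the top strand at positions 94–100, 133–139.
The reverse primer's reverse complement is GTATAGAT, matching at positions 158–165.
Each forward site pairs with the reverse site to give a product ending at position 165: sizes 72, 33 bp.

Two products: 72 bp, 33 bp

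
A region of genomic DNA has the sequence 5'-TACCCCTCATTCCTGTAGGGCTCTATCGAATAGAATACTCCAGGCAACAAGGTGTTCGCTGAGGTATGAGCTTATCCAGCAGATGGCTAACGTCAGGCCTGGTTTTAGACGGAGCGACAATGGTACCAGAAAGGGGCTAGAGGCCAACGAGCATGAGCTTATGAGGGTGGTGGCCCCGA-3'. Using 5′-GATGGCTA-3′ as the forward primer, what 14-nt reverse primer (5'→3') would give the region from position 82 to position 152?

5'-GCTCGTTGGCCTCT-3'

The product's 3' end on the top strand is position 152.
The reverse primer anneals to the top strand over positions 139–152, i.e. to AGAGGCCAACGAGC.
Its sequence written 5'→3' is the reverse complement: GCTCGTTGGCCTCT.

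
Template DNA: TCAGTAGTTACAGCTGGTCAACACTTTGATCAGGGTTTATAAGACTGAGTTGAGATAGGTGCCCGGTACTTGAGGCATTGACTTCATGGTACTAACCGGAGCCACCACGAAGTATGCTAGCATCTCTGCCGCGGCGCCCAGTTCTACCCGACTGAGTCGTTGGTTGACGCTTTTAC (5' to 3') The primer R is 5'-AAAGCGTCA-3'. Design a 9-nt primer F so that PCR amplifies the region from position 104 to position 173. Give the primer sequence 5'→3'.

The reverse primer's reverse complement TGACGCTTT matches the template at positions 165–173; the product starts at position 104.
The forward primer is identical to the top strand over positions 104–112: ACCACGAAG.

5'-ACCACGAAG-3'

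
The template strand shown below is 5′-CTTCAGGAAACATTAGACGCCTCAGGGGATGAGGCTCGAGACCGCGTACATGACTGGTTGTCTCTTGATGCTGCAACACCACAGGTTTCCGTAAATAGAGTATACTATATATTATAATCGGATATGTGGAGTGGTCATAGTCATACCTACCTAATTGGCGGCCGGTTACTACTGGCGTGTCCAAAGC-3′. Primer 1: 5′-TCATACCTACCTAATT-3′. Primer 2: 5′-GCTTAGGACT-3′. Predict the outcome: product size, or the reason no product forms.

No product — primer 2 has no binding site in the template.

Primer 2 (GCTTAGGACT) does not match the top strand, and its reverse complement AGTCCTAAGC does not match either.
With no annealing site for primer 2, no amplification occurs.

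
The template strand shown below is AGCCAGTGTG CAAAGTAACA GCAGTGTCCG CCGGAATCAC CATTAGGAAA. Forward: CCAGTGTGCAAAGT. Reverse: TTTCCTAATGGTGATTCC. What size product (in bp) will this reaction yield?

48 bp

Scanning the template, CCAGTGTGCAAAGT occurs at positions 3–16; this primer anneals to the bottom strand there with its 3' end pointing downstream.
The reverse primer's reverse complement is GGAATCACCATTAGGAAA, which matches the template at positions 33–50.
Product length = (reverse-primer end) − (forward-primer start) + 1 = 50 − 3 + 1 = 48 bp.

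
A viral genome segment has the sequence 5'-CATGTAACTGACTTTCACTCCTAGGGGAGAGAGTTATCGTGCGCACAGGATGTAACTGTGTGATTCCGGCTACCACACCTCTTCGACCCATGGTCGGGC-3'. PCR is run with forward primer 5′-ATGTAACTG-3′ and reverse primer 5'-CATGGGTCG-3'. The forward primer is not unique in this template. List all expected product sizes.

91 bp, 43 bp

The forward primer ATGTAACTG matches the top strand at positions 2–10, 50–58.
The reverse primer's reverse complement is CGACCCATG, matching at positions 84–92.
Each forward site pairs with the reverse site to give a product ending at position 92: sizes 91, 43 bp.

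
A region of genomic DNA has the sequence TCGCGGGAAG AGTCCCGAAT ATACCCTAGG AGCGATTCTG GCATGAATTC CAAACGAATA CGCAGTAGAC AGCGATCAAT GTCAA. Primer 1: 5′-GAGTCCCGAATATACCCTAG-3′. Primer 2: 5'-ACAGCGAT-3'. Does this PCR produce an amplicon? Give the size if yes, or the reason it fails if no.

Primer 1 (GAGTCCCGAATATACCCTAG) matches the top strand at positions 10–29 (3' end points downstream).
Primer 2 (ACAGCGAT) also matches the top strand directly, at positions 69–76 — its reverse complement ATCGCTGT is not present.
Both primers anneal to the bottom strand with 3' ends pointing the same way, so neither can prime synthesis back toward the other.

No product — both primers anneal to the same strand and extend in the same direction.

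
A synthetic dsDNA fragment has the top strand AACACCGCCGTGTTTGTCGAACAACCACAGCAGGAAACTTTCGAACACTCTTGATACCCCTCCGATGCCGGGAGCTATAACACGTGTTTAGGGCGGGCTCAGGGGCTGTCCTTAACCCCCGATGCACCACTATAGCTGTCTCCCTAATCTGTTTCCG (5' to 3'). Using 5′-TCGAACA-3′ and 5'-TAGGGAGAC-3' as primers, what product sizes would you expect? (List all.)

130 bp, 106 bp

The forward primer TCGAACA matches the top strand at positions 17–23, 41–47.
The reverse primer's reverse complement is GTCTCCCTA, matching at positions 138–146.
Each forward site pairs with the reverse site to give a product ending at position 146: sizes 130, 106 bp.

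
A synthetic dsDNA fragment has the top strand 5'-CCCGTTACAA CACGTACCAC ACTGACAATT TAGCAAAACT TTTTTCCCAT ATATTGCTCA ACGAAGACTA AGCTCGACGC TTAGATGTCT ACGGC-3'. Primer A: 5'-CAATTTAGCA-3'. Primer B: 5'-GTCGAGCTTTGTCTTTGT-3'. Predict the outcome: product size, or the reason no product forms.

Primer B (GTCGAGCTTTGTCTTTGT) does not match the top strand, and its reverse complement ACAAAGACAAAGCTCGAC does not match either.
With no annealing site for primer B, no amplification occurs.

No product — primer B has no binding site in the template.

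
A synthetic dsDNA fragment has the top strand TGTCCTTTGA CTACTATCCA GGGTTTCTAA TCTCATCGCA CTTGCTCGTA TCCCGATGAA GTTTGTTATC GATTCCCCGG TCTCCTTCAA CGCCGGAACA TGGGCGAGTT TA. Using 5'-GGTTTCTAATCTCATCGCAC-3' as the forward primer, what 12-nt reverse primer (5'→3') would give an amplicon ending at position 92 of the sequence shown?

The forward primer binds at positions 22–41; the product's 3' end on the top strand is position 92.
The reverse primer anneals to the top strand over positions 81–92, i.e. to TCTCCTTCAACG.
Its sequence written 5'→3' is the reverse complement: CGTTGAAGGAGA.

5'-CGTTGAAGGAGA-3'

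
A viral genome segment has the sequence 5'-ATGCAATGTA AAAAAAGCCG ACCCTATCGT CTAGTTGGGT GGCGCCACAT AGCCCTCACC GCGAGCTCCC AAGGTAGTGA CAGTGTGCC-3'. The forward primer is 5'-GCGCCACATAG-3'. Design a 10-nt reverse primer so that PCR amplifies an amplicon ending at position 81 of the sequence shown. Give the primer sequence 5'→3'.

The forward primer binds at positions 42–52; the product's 3' end on the top strand is position 81.
The reverse primer anneals to the top strand over positions 72–81, i.e. to AGGTAGTGAC.
Its sequence written 5'→3' is the reverse complement: GTCACTACCT.

5'-GTCACTACCT-3'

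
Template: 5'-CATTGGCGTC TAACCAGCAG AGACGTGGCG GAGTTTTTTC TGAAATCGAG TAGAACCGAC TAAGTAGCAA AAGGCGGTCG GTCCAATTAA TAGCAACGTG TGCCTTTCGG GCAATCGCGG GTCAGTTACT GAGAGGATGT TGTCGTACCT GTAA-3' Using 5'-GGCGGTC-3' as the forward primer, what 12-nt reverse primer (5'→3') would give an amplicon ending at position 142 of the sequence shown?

The forward primer binds at positions 73–79; the product's 3' end on the top strand is position 142.
The reverse primer anneals to the top strand over positions 131–142, i.e. to GAGAGGATGTTG.
Its sequence written 5'→3' is the reverse complement: CAACATCCTCTC.

5'-CAACATCCTCTC-3'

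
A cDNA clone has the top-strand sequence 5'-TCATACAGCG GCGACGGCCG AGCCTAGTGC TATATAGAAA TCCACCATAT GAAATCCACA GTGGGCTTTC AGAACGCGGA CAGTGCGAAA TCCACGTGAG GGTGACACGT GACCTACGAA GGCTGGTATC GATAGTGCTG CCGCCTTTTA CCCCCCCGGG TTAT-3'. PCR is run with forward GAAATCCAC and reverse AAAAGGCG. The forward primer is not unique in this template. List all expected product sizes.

The forward primer GAAATCCAC matches the top strand at positions 37–45, 51–59, 87–95.
The reverse primer's reverse complement is CGCCTTTT, matching at positions 142–149.
Each forward site pairs with the reverse site to give a product ending at position 149: sizes 113, 99, 63 bp.

113 bp, 99 bp, 63 bp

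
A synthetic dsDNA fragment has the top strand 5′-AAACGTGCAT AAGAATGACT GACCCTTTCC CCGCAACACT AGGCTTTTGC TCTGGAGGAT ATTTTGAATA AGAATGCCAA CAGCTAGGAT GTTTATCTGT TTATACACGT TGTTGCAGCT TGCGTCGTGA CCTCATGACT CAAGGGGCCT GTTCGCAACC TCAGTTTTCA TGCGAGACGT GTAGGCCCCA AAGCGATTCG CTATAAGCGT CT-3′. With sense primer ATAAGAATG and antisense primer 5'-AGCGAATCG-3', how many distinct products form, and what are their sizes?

The forward primer ATAAGAATG matches the top strand at positions 9–17, 68–76.
The reverse primer's reverse complement is CGATTCGCT, matching at positions 194–202.
Each forward site pairs with the reverse site to give a product ending at position 202: sizes 194, 135 bp.

Two products: 194 bp, 135 bp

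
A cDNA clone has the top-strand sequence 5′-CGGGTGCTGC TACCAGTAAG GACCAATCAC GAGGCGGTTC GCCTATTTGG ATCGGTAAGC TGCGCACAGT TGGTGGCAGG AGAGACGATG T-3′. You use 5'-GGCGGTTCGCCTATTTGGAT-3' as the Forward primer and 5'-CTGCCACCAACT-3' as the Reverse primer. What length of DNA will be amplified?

47 bp

Forward primer GGCGGTTCGCCTATTTGGAT is found on the top strand at positions 33–52.
The reverse primer's reverse complement is AGTTGGTGGCAG, which matches the template at positions 68–79.
The product runs from position 33 to position 79, so its length is 79 − 33 + 1 = 47 bp.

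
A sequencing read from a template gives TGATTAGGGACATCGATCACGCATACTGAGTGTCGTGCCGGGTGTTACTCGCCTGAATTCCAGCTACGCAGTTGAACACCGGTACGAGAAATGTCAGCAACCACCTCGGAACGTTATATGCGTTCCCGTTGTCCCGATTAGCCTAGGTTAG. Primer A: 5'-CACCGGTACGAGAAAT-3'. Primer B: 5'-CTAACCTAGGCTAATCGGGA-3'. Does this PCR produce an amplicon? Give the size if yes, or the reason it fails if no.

Yes — a 75 bp product.

Primer A (CACCGGTACGAGAAAT) matches the top strand at positions 77–92; it acts as a forward primer.
Primer B's reverse complement is TCCCGATTAGCCTAGGTTAG, matching the top strand at positions 132–151; it acts as a reverse primer.
The 3' ends face each other across positions 77–151, giving a 75 bp product.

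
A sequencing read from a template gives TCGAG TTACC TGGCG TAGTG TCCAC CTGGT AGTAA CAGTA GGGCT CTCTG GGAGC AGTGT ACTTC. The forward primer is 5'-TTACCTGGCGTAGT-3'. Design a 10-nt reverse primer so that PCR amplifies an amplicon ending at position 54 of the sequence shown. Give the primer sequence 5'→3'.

The forward primer binds at positions 6–19; the product's 3' end on the top strand is position 54.
The reverse primer anneals to the top strand over positions 45–54, i.e. to TCTCTGGGAG.
Its sequence written 5'→3' is the reverse complement: CTCCCAGAGA.

5'-CTCCCAGAGA-3'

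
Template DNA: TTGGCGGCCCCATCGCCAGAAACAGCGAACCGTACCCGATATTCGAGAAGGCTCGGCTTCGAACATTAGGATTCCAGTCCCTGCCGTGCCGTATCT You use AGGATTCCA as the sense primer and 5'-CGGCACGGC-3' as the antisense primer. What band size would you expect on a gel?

24 bp

Forward primer AGGATTCCA is found on the top strand at positions 68–76.
Taking the reverse complement of CGGCACGGC gives GCCGTGCCG, found at positions 83–91 on the template; the primer anneals here to the top strand with its 3' end pointing upstream.
Product length = (reverse-primer end) − (forward-primer start) + 1 = 91 − 68 + 1 = 24 bp.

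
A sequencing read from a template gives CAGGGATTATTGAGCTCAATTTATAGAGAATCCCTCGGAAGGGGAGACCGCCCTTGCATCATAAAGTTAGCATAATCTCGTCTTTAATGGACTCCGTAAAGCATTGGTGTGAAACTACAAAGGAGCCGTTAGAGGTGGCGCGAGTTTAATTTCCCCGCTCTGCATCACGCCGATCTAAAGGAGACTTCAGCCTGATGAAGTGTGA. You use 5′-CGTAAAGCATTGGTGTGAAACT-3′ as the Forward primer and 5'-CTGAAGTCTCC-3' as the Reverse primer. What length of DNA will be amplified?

The forward primer matches the template at positions 95–116.
Reverse complement of the reverse primer: GGAGACTTCAG. This occurs on the top strand at positions 180–190.
The product runs from position 95 to position 190, so its length is 190 − 95 + 1 = 96 bp.

96 bp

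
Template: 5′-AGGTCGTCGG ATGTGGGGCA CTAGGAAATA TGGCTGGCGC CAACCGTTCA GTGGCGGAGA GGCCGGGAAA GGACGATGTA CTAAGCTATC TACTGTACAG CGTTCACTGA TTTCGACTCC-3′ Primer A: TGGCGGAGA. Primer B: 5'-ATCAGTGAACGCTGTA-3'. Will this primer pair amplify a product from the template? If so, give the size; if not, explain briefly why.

Yes — a 60 bp product.

Primer A (TGGCGGAGA) matches the top strand at positions 52–60; it acts as a forward primer.
Primer B's reverse complement is TACAGCGTTCACTGAT, matching the top strand at positions 96–111; it acts as a reverse primer.
The 3' ends face each other across positions 52–111, giving a 60 bp product.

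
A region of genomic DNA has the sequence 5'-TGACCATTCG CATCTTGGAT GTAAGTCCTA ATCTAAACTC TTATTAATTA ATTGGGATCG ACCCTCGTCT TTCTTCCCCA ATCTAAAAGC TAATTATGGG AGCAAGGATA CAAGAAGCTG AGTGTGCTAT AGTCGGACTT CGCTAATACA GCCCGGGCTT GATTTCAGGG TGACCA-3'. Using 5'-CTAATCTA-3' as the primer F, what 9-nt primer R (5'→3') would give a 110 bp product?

5'-TCCGACTAT-3'

The forward primer binds at positions 28–35, so a 110 bp product ends at position 28 + 110 − 1 = 137.
The reverse primer anneals to the top strand over positions 129–137, i.e. to ATAGTCGGA.
Its sequence written 5'→3' is the reverse complement: TCCGACTAT.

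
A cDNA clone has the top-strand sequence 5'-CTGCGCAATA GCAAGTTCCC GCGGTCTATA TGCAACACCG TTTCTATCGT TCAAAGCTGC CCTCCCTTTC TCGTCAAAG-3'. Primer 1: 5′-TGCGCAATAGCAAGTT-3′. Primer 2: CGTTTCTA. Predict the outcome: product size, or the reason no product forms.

No product — both primers anneal to the same strand and extend in the same direction.

Primer 1 (TGCGCAATAGCAAGTT) matches the top strand at positions 2–17 (3' end points downstream).
Primer 2 (CGTTTCTA) also matches the top strand directly, at positions 39–46 — its reverse complement TAGAAACG is not present.
Both primers anneal to the bottom strand with 3' ends pointing the same way, so neither can prime synthesis back toward the other.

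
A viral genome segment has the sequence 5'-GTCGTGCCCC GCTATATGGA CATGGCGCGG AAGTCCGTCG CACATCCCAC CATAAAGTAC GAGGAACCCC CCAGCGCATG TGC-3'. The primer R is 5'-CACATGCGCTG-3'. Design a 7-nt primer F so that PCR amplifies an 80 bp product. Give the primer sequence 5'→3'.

The reverse primer's reverse complement CAGCGCATGTG matches the template at positions 72–82, so the product ends at position 82.
An 80 bp product then starts at position 82 − 80 + 1 = 3.
The forward primer is identical to the top strand there: CGTGCCC.

5'-CGTGCCC-3'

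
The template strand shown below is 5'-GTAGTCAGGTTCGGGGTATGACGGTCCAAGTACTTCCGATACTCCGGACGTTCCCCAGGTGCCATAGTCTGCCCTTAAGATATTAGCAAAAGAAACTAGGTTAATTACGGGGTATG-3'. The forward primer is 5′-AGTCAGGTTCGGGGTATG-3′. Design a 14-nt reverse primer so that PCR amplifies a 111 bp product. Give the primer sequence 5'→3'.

5'-ACCCCGTAATTAAC-3'

The forward primer binds at positions 3–20, so a 111 bp product ends at position 3 + 111 − 1 = 113.
The reverse primer anneals to the top strand over positions 100–113, i.e. to GTTAATTACGGGGT.
Its sequence written 5'→3' is the reverse complement: ACCCCGTAATTAAC.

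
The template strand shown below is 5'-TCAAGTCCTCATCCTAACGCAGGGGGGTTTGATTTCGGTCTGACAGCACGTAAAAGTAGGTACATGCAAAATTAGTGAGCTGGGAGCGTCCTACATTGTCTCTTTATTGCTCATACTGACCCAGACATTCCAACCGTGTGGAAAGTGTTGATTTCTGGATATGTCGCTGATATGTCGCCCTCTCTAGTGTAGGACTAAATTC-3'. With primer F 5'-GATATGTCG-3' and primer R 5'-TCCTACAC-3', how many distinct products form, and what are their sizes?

The forward primer GATATGTCG matches the top strand at positions 158–166, 169–177.
The reverse primer's reverse complement is GTGTAGGA, matching at positions 187–194.
Each forward site pairs with the reverse site to give a product ending at position 194: sizes 37, 26 bp.

Two products: 37 bp, 26 bp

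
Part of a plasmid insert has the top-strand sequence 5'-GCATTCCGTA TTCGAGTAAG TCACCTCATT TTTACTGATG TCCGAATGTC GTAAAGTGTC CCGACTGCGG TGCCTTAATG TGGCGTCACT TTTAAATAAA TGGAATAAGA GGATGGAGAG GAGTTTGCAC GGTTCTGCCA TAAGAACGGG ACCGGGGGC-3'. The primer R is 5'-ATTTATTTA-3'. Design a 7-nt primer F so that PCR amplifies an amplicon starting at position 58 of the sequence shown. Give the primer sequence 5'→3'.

The reverse primer's reverse complement TAAATAAAT matches the template at positions 93–101; the product starts at position 58.
The forward primer is identical to the top strand over positions 58–64: GTCCCGA.

5'-GTCCCGA-3'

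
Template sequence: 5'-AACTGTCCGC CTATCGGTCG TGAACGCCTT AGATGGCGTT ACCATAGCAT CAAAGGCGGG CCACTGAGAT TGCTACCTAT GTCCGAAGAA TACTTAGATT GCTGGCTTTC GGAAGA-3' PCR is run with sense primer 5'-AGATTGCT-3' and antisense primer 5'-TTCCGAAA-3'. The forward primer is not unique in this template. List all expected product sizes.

48 bp, 19 bp

The forward primer AGATTGCT matches the top strand at positions 67–74, 96–103.
The reverse primer's reverse complement is TTTCGGAA, matching at positions 107–114.
Each forward site pairs with the reverse site to give a product ending at position 114: sizes 48, 19 bp.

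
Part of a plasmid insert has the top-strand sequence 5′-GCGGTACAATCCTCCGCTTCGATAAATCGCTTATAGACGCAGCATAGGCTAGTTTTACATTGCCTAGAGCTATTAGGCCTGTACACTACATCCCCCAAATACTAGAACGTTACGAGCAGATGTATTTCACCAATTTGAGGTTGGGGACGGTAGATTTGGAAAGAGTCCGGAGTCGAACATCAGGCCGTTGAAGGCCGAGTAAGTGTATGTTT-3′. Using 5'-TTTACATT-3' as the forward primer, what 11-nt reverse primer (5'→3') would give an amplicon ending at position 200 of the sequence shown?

5'-ACTCGGCCTTC-3'

The forward primer binds at positions 54–61; the product's 3' end on the top strand is position 200.
The reverse primer anneals to the top strand over positions 190–200, i.e. to GAAGGCCGAGT.
Its sequence written 5'→3' is the reverse complement: ACTCGGCCTTC.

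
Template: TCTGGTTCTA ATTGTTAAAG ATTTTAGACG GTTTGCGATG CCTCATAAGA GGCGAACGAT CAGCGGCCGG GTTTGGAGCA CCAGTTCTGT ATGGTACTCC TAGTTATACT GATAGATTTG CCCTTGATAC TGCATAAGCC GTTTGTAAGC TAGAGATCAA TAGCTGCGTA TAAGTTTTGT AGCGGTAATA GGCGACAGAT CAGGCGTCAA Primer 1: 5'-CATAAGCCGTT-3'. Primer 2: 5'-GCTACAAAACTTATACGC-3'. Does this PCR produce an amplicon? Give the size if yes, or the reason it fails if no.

Primer 1 (CATAAGCCGTT) matches the top strand at positions 133–143; it acts as a forward primer.
Primer 2's reverse complement is GCGTATAAGTTTTGTAGC, matching the top strand at positions 166–183; it acts as a reverse primer.
The 3' ends face each other across positions 133–183, giving a 51 bp product.

Yes — a 51 bp product.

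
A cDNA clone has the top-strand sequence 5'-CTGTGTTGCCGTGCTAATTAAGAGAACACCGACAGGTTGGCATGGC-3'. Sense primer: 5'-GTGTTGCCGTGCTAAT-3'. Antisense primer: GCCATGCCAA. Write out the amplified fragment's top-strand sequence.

Scanning the template, GTGTTGCCGTGCTAAT occurs at positions 3–18; this primer anneals to the bottom strand there with its 3' end pointing downstream.
Reverse complement of the reverse primer: TTGGCATGGC. This occurs on the top strand at positions 37–46.
The product is the template from position 3 through 46 (44 bp).

5'-GTGTTGCCGTGCTAATTAAGAGAACACCGACAGGTTGGCATGGC-3'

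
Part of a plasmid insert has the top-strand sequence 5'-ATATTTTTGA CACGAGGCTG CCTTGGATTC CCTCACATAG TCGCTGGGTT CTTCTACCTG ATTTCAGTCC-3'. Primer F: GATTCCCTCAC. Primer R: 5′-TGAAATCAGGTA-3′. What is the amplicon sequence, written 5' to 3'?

Forward primer GATTCCCTCAC is found on the top strand at positions 26–36.
Reverse complement of the reverse primer: TACCTGATTTCA. This occurs on the top strand at positions 55–66.
The product is the template from position 26 through 66 (41 bp).

5'-GATTCCCTCACATAGTCGCTGGGTTCTTCTACCTGATTTCA-3'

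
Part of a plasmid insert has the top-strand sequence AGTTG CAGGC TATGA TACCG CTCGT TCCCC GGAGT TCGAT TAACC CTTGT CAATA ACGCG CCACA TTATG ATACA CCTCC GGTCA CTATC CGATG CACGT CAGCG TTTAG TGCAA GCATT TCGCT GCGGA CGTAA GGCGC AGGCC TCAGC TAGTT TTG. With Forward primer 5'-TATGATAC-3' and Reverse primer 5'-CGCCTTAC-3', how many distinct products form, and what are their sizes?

Two products: 129 bp, 73 bp

The forward primer TATGATAC matches the top strand at positions 11–18, 67–74.
The reverse primer's reverse complement is GTAAGGCG, matching at positions 132–139.
Each forward site pairs with the reverse site to give a product ending at position 139: sizes 129, 73 bp.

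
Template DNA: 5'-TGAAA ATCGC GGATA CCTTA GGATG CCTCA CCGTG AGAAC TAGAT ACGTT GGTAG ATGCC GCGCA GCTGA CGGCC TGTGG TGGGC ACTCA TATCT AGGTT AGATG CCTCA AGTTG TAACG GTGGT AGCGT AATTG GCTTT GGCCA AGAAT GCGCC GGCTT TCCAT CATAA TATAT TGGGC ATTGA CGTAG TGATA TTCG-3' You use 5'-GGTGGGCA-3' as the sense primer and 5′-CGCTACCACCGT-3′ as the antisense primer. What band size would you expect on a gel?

The forward primer matches the template at positions 79–86.
Taking the reverse complement of CGCTACCACCGT gives ACGGTGGTAGCG, found at positions 118–129 on the template; the primer anneals here to the top strand with its 3' end pointing upstream.
The product runs from position 79 to position 129, so its length is 129 − 79 + 1 = 51 bp.

51 bp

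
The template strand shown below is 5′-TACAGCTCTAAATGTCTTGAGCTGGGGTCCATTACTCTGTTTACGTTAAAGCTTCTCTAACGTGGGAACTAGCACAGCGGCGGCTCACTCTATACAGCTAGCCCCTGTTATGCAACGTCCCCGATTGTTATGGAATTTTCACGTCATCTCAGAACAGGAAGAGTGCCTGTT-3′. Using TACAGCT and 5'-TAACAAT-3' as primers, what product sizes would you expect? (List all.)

130 bp, 38 bp

The forward primer TACAGCT matches the top strand at positions 1–7, 93–99.
The reverse primer's reverse complement is ATTGTTA, matching at positions 124–130.
Each forward site pairs with the reverse site to give a product ending at position 130: sizes 130, 38 bp.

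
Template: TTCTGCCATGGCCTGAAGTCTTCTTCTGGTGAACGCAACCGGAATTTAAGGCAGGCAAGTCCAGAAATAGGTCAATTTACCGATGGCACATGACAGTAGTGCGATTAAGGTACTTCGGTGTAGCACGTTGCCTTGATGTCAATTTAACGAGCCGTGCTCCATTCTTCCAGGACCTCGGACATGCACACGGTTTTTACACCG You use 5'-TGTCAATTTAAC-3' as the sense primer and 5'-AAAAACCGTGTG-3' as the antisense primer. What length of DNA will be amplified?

59 bp

Scanning the template, TGTCAATTTAAC occurs at positions 137–148; this primer anneals to the bottom strand there with its 3' end pointing downstream.
The reverse primer's reverse complement is CACACGGTTTTT, which matches the template at positions 184–195.
Product length = (reverse-primer end) − (forward-primer start) + 1 = 195 − 137 + 1 = 59 bp.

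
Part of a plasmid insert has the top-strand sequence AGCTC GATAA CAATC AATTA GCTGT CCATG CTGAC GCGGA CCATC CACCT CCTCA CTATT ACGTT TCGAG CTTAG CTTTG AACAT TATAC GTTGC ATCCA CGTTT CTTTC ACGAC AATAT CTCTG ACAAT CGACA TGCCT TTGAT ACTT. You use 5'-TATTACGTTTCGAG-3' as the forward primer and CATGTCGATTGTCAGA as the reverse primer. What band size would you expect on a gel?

81 bp

The forward primer matches the template at positions 57–70.
Taking the reverse complement of CATGTCGATTGTCAGA gives TCTGACAATCGACATG, found at positions 122–137 on the template; the primer anneals here to the top strand with its 3' end pointing upstream.
The product runs from position 57 to position 137, so its length is 137 − 57 + 1 = 81 bp.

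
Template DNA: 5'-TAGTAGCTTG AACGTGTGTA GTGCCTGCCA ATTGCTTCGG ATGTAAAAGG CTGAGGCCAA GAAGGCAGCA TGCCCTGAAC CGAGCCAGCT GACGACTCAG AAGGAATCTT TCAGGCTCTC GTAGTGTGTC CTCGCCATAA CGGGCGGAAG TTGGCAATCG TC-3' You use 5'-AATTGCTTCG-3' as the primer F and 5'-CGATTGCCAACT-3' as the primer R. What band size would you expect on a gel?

The forward primer matches the template at positions 30–39.
Reverse complement of the reverse primer: AGTTGGCAATCG. This occurs on the top strand at positions 149–160.
Product length = (reverse-primer end) − (forward-primer start) + 1 = 160 − 30 + 1 = 131 bp.

131 bp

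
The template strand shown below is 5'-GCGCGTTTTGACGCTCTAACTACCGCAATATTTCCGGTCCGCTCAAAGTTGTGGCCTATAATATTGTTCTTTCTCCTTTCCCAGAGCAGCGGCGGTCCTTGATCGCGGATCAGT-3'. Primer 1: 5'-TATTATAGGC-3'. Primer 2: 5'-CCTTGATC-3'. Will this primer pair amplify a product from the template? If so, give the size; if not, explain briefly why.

Primer 1 (TATTATAGGC) has reverse complement GCCTATAATA, which matches the top strand at positions 54–63; primer 1 anneals to the top strand there with its 3' end pointing upstream toward position 54.
Primer 2 (CCTTGATC) matches the top strand directly at positions 97–104; it anneals to the bottom strand with its 3' end pointing downstream toward position 104.
The 3' ends diverge (primer 1 extends toward position 1, primer 2 toward position 114), so the primers never converge on a shared product.

No product — the primers' 3' ends point away from each other.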